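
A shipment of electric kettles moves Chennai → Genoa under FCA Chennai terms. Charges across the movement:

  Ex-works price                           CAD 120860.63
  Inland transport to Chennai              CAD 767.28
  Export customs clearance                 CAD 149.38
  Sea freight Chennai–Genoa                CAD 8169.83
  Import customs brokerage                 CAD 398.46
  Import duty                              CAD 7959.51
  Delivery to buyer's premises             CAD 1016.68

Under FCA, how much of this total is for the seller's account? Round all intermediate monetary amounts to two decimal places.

Seller's account: CAD 121777.29

FCA: the seller delivers export-cleared goods to the carrier; the buyer bears costs from that point.
Seller's account: goods 120860.63 + inland to port 767.28 + export clearance 149.38 = 121777.29
Buyer's account: freight 8169.83 + brokerage 398.46 + duty 7959.51 + delivery 1016.68 = 17544.48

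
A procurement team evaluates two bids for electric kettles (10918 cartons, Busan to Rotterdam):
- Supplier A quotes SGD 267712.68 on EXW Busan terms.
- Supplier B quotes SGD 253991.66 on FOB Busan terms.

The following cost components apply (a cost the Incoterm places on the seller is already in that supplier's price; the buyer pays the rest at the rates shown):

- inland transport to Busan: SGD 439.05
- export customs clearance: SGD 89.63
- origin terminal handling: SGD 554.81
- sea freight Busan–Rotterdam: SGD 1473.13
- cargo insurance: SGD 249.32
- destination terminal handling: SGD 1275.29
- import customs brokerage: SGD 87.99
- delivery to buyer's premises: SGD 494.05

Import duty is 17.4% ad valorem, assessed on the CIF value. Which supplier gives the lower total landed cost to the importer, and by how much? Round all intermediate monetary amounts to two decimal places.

Supplier B is cheaper by SGD 17380.49

Supplier A (EXW):
CIF value = EXW price + inland to port + export clearance + origin terminal + freight + insurance = 267712.68 + 439.05 + 89.63 + 554.81 + 1473.13 + 249.32 = 270518.62
Import duty = 270518.62 × 17.4% = 47070.24
Buyer bears (A): 439.05 + 89.63 + 554.81 + 1473.13 + 249.32 + 1275.29 + 87.99 + 494.05 = 4663.27
Landed cost (A) = invoice 267712.68 + 4663.27 + duty 47070.24 = 319446.19
Supplier B (FOB):
CIF value = FOB price + freight + insurance = 253991.66 + 1473.13 + 249.32 = 255714.11
Import duty = 255714.11 × 17.4% = 44494.26
Buyer bears (B): 1473.13 + 249.32 + 1275.29 + 87.99 + 494.05 = 3579.78
Landed cost (B) = invoice 253991.66 + 3579.78 + duty 44494.26 = 302065.70
Difference = |319446.19 − 302065.70| = 17380.49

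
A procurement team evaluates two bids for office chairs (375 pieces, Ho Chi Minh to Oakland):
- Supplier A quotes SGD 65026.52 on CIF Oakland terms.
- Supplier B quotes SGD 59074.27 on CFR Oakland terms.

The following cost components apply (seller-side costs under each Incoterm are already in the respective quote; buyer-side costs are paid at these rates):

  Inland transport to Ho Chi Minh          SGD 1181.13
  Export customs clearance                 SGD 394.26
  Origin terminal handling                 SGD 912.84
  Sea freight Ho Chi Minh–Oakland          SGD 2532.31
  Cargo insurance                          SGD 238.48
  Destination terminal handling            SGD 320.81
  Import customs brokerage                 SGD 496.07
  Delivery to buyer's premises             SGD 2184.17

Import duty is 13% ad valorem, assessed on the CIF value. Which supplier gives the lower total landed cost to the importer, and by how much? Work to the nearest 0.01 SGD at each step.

Supplier A (CIF):
The CIF price already equals the CIF value: 65026.52
Import duty = 65026.52 × 13% = 8453.45
Buyer bears (A): 320.81 + 496.07 + 2184.17 = 3001.05
Landed cost (A) = invoice 65026.52 + 3001.05 + duty 8453.45 = 76481.02
Supplier B (CFR):
CIF value = CFR price + insurance = 59074.27 + 238.48 = 59312.75
Import duty = 59312.75 × 13% = 7710.66
Buyer bears (B): 238.48 + 320.81 + 496.07 + 2184.17 = 3239.53
Landed cost (B) = invoice 59074.27 + 3239.53 + duty 7710.66 = 70024.46
Difference = |76481.02 − 70024.46| = 6456.56

Supplier B is cheaper by SGD 6456.56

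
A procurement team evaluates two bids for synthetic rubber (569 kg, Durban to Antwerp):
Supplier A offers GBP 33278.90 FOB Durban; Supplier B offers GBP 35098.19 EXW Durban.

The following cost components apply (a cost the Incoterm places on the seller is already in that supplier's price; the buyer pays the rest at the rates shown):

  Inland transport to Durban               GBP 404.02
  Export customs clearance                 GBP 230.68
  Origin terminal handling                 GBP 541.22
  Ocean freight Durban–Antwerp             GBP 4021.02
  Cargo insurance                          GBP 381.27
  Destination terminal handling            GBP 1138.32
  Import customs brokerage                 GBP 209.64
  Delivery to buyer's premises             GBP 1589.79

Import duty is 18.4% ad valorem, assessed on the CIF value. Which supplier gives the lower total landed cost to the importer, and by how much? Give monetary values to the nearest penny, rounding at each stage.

Supplier A (FOB):
CIF value = FOB price + freight + insurance = 33278.90 + 4021.02 + 381.27 = 37681.19
Import duty = 37681.19 × 18.4% = 6933.34
Buyer bears (A): 4021.02 + 381.27 + 1138.32 + 209.64 + 1589.79 = 7340.04
Landed cost (A) = invoice 33278.90 + 7340.04 + duty 6933.34 = 47552.28
Supplier B (EXW):
CIF value = EXW price + inland to port + export clearance + origin terminal + freight + insurance = 35098.19 + 404.02 + 230.68 + 541.22 + 4021.02 + 381.27 = 40676.40
Import duty = 40676.40 × 18.4% = 7484.46
Buyer bears (B): 404.02 + 230.68 + 541.22 + 4021.02 + 381.27 + 1138.32 + 209.64 + 1589.79 = 8515.96
Landed cost (B) = invoice 35098.19 + 8515.96 + duty 7484.46 = 51098.61
Difference = |47552.28 − 51098.61| = 3546.33

Supplier A is cheaper by GBP 3546.33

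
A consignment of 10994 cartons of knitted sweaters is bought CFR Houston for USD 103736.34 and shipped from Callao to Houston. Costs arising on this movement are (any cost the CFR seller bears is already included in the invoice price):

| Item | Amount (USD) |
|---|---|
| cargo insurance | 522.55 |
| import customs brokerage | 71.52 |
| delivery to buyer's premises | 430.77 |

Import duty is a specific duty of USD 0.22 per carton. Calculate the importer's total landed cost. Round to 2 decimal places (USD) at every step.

Total landed cost: USD 107179.86

CFR: the seller pays costs through ocean freight to the destination port, but not insurance.
CIF value = CFR price + insurance = 103736.34 + 522.55 = 104258.89
Import duty = 10994 × 0.22 = 2418.68
Buyer bears: insurance 522.55 + brokerage 71.52 + delivery 430.77 + duty 2418.68 = 3443.52
Landed cost = invoice 103736.34 + 3443.52 = 107179.86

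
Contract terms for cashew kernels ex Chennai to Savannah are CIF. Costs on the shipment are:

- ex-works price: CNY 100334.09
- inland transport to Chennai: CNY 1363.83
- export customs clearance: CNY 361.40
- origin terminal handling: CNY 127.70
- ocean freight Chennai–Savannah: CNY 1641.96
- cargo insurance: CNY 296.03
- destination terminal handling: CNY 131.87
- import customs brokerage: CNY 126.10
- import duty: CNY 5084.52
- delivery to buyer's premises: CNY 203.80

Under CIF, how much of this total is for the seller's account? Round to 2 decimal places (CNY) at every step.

CIF: the seller pays costs through ocean freight and marine insurance to the destination port.
Seller's account: goods 100334.09 + inland to port 1363.83 + export clearance 361.40 + origin terminal 127.70 + freight 1641.96 + insurance 296.03 = 104125.01
Buyer's account: destination terminal 131.87 + brokerage 126.10 + duty 5084.52 + delivery 203.80 = 5546.29

Seller's account: CNY 104125.01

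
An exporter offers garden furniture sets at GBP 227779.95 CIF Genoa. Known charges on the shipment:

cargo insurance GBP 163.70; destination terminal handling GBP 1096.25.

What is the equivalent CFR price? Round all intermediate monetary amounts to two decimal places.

CFR price: GBP 227616.25

Not relevant to the conversion: destination terminal — on the buyer under both terms; not part of either seller's price.
From CIF to CFR, the seller no longer bears: insurance.
CFR price = 227779.95 − 163.70 = 227616.25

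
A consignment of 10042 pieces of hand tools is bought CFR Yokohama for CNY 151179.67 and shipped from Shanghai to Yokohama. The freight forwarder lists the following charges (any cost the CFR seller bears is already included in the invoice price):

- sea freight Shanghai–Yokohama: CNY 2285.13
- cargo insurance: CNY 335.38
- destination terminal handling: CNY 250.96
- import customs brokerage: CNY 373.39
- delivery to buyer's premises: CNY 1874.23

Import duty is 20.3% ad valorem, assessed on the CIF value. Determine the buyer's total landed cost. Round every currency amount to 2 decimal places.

Total landed cost: CNY 184771.19

CFR: the seller pays costs through ocean freight to the destination port, but not insurance.
Already in the invoice (seller's account under CFR): freight — exclude.
CIF value = CFR price + insurance = 151179.67 + 335.38 = 151515.05
Import duty = 151515.05 × 20.3% = 30757.56
Buyer bears: insurance 335.38 + destination terminal 250.96 + brokerage 373.39 + delivery 1874.23 + duty 30757.56 = 33591.52
Landed cost = invoice 151179.67 + 33591.52 = 184771.19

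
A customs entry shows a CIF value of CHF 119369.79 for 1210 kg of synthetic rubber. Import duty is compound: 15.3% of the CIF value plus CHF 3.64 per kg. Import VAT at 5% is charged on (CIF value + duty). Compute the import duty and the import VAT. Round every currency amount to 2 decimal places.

Ad valorem component: 119369.79 × 15.3% = 18263.58
Specific component: 1210 × 3.64 = 4404.40
Import duty = 18263.58 + 4404.40 = 22667.98
VAT base = CIF + duty = 119369.79 + 22667.98 = 142037.77
Import VAT = 142037.77 × 5% = 7101.89

Import duty: CHF 22667.98; import VAT: CHF 7101.89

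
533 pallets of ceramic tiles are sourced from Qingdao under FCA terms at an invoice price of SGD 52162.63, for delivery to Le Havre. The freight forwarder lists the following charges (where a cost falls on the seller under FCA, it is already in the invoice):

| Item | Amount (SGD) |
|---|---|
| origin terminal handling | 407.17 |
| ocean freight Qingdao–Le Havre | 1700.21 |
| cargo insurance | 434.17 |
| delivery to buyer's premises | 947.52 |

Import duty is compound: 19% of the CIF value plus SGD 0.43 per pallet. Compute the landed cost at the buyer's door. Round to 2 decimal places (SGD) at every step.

FCA: the seller delivers export-cleared goods to the carrier; the buyer bears costs from that point.
CIF value = FCA price + origin terminal + freight + insurance = 52162.63 + 407.17 + 1700.21 + 434.17 = 54704.18
Ad valorem component: 54704.18 × 19% = 10393.79
Specific component: 533 × 0.43 = 229.19
Import duty = 10393.79 + 229.19 = 10622.98
Buyer bears: origin terminal 407.17 + freight 1700.21 + insurance 434.17 + delivery 947.52 + duty 10622.98 = 14112.05
Landed cost = invoice 52162.63 + 14112.05 = 66274.68

Total landed cost: SGD 66274.68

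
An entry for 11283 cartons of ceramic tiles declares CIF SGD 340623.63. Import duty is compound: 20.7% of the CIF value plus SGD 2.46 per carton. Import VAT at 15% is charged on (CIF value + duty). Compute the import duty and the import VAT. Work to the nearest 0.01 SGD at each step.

Ad valorem component: 340623.63 × 20.7% = 70509.09
Specific component: 11283 × 2.46 = 27756.18
Import duty = 70509.09 + 27756.18 = 98265.27
VAT base = CIF + duty = 340623.63 + 98265.27 = 438888.90
Import VAT = 438888.90 × 15% = 65833.34

Import duty: SGD 98265.27; import VAT: SGD 65833.34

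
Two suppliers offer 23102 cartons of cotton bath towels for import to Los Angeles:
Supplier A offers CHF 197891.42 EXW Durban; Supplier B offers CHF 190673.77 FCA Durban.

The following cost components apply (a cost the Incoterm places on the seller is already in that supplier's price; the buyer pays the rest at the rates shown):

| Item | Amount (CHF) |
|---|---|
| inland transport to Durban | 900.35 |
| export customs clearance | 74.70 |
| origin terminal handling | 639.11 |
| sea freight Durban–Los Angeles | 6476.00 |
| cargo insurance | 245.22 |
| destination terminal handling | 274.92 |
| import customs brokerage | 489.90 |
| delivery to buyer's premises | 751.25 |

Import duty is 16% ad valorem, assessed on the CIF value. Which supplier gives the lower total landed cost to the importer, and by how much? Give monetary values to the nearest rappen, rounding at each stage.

Supplier A (EXW):
CIF value = EXW price + inland to port + export clearance + origin terminal + freight + insurance = 197891.42 + 900.35 + 74.70 + 639.11 + 6476.00 + 245.22 = 206226.80
Import duty = 206226.80 × 16% = 32996.29
Buyer bears (A): 900.35 + 74.70 + 639.11 + 6476.00 + 245.22 + 274.92 + 489.90 + 751.25 = 9851.45
Landed cost (A) = invoice 197891.42 + 9851.45 + duty 32996.29 = 240739.16
Supplier B (FCA):
CIF value = FCA price + origin terminal + freight + insurance = 190673.77 + 639.11 + 6476.00 + 245.22 = 198034.10
Import duty = 198034.10 × 16% = 31685.46
Buyer bears (B): 639.11 + 6476.00 + 245.22 + 274.92 + 489.90 + 751.25 = 8876.40
Landed cost (B) = invoice 190673.77 + 8876.40 + duty 31685.46 = 231235.63
Difference = |240739.16 − 231235.63| = 9503.53

Supplier B is cheaper by CHF 9503.53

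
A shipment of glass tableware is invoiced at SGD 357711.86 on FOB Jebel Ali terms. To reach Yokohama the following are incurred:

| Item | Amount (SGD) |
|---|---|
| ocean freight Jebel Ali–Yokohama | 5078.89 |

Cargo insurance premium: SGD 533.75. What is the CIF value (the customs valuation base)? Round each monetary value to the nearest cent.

CIF = FOB price + freight + insurance
CIF = 357711.86 + 5078.89 + 533.75 = 363324.50

CIF value: SGD 363324.50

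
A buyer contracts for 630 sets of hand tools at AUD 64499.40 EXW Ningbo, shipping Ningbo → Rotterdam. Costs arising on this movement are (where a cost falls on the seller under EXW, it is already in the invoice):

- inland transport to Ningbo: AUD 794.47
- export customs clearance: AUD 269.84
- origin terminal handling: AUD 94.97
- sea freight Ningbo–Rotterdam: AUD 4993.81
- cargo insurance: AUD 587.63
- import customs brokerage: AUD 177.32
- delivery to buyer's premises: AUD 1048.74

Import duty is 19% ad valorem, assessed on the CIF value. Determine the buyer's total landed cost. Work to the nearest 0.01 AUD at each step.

EXW: the seller makes goods available at their premises; the buyer bears all onward costs.
CIF value = EXW price + inland to port + export clearance + origin terminal + freight + insurance = 64499.40 + 794.47 + 269.84 + 94.97 + 4993.81 + 587.63 = 71240.12
Import duty = 71240.12 × 19% = 13535.62
Buyer bears: inland to port 794.47 + export clearance 269.84 + origin terminal 94.97 + freight 4993.81 + insurance 587.63 + brokerage 177.32 + delivery 1048.74 + duty 13535.62 = 21502.40
Landed cost = invoice 64499.40 + 21502.40 = 86001.80

Total landed cost: AUD 86001.80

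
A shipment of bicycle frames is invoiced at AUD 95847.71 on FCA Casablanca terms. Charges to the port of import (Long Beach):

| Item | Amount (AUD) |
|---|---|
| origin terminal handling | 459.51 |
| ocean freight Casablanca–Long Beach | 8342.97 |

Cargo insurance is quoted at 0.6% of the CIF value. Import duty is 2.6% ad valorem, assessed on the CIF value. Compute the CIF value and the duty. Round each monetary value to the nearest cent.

CIF value: AUD 105281.88; import duty: AUD 2737.33

Let C be the CIF value. C = FCA price + pre-shipment costs + freight + 0.6% × C
C − 0.6% × C = 95847.71 + 459.51 + 8342.97
0.994 × C = 104650.19
C = 104650.19 / 0.994 = 105281.88
Insurance premium = 0.6% × 105281.88 = 631.69
Import duty = 105281.88 × 2.6% = 2737.33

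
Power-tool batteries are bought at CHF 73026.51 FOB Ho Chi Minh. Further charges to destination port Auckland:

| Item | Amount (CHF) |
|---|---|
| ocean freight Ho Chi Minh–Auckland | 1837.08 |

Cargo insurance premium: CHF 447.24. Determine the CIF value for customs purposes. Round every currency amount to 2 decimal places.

CIF value: CHF 75310.83

CIF = FOB price + freight + insurance
CIF = 73026.51 + 1837.08 + 447.24 = 75310.83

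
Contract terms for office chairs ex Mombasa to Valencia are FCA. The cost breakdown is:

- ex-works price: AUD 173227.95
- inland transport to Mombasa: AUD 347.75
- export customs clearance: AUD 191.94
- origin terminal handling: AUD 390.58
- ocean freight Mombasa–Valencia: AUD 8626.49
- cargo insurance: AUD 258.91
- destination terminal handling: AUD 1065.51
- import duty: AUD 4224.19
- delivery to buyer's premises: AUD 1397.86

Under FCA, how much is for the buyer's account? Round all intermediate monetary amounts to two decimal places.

FCA: the seller delivers export-cleared goods to the carrier; the buyer bears costs from that point.
Seller's account: goods 173227.95 + inland to port 347.75 + export clearance 191.94 = 173767.64
Buyer's account: origin terminal 390.58 + freight 8626.49 + insurance 258.91 + destination terminal 1065.51 + duty 4224.19 + delivery 1397.86 = 15963.54

Buyer's account: AUD 15963.54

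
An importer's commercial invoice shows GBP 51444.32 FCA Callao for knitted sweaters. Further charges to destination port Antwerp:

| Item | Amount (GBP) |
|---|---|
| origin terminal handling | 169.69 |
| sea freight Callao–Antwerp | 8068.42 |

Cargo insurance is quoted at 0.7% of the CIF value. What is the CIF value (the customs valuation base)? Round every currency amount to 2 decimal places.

Let C be the CIF value. C = FCA price + pre-shipment costs + freight + 0.7% × C
C − 0.7% × C = 51444.32 + 169.69 + 8068.42
0.993 × C = 59682.43
C = 59682.43 / 0.993 = 60103.15
Insurance premium = 0.7% × 60103.15 = 420.72

CIF value: GBP 60103.15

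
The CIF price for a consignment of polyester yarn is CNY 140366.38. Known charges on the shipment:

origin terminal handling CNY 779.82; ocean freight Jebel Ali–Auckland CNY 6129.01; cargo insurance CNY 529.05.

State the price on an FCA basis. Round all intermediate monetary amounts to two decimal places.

FCA price: CNY 132928.50

From CIF to FCA, the seller no longer bears: origin terminal, freight, insurance.
FCA price = 140366.38 − 779.82 − 6129.01 − 529.05 = 132928.50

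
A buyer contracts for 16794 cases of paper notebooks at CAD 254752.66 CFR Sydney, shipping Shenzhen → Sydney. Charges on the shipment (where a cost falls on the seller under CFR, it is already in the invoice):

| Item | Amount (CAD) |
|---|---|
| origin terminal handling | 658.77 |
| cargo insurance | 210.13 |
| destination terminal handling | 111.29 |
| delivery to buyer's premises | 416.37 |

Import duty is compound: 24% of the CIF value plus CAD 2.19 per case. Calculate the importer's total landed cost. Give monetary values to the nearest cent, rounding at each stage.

Total landed cost: CAD 353460.38

CFR: the seller pays costs through ocean freight to the destination port, but not insurance.
Already in the invoice (seller's account under CFR): origin terminal — exclude.
CIF value = CFR price + insurance = 254752.66 + 210.13 = 254962.79
Ad valorem component: 254962.79 × 24% = 61191.07
Specific component: 16794 × 2.19 = 36778.86
Import duty = 61191.07 + 36778.86 = 97969.93
Buyer bears: insurance 210.13 + destination terminal 111.29 + delivery 416.37 + duty 97969.93 = 98707.72
Landed cost = invoice 254752.66 + 98707.72 = 353460.38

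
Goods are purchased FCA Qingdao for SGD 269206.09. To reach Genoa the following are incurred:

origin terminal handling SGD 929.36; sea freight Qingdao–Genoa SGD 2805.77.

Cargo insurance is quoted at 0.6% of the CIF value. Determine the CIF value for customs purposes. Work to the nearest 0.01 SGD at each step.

CIF value: SGD 274588.75

Let C be the CIF value. C = FCA price + pre-shipment costs + freight + 0.6% × C
C − 0.6% × C = 269206.09 + 929.36 + 2805.77
0.994 × C = 272941.22
C = 272941.22 / 0.994 = 274588.75
Insurance premium = 0.6% × 274588.75 = 1647.53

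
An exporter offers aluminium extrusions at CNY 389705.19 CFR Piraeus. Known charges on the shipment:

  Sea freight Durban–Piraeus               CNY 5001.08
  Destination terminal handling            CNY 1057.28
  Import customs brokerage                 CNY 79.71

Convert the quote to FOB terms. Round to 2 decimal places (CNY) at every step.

FOB price: CNY 384704.11

Not relevant to the conversion: brokerage, destination terminal — on the buyer under both terms; not part of either seller's price.
From CFR to FOB, the seller no longer bears: freight.
FOB price = 389705.19 − 5001.08 = 384704.11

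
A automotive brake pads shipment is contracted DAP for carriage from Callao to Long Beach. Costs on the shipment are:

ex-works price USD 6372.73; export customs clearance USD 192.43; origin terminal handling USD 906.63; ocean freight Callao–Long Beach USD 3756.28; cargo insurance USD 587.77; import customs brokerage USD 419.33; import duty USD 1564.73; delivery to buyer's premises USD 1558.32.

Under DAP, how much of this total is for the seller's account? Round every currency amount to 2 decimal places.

Seller's account: USD 13374.16

DAP: the seller bears all costs to the named destination except import duty and clearance.
Seller's account: goods 6372.73 + export clearance 192.43 + origin terminal 906.63 + freight 3756.28 + insurance 587.77 + delivery 1558.32 = 13374.16
Buyer's account: brokerage 419.33 + duty 1564.73 = 1984.06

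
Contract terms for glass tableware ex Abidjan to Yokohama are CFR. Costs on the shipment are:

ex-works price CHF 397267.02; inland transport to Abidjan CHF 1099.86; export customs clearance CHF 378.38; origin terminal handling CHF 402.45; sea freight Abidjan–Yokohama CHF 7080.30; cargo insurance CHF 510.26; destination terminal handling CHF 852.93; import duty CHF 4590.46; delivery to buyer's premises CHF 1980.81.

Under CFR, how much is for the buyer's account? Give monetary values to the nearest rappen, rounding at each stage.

Buyer's account: CHF 7934.46

CFR: the seller pays costs through ocean freight to the destination port, but not insurance.
Seller's account: goods 397267.02 + inland to port 1099.86 + export clearance 378.38 + origin terminal 402.45 + freight 7080.30 = 406228.01
Buyer's account: insurance 510.26 + destination terminal 852.93 + duty 4590.46 + delivery 1980.81 = 7934.46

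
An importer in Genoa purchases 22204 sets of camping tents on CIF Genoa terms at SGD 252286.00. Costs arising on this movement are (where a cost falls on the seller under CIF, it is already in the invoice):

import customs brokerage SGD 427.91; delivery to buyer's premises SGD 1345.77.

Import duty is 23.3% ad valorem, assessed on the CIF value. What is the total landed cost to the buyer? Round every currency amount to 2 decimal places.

Total landed cost: SGD 312842.32

CIF: the seller pays costs through ocean freight and marine insurance to the destination port.
The CIF price already equals the CIF value: 252286.00
Import duty = 252286.00 × 23.3% = 58782.64
Buyer bears: brokerage 427.91 + delivery 1345.77 + duty 58782.64 = 60556.32
Landed cost = invoice 252286.00 + 60556.32 = 312842.32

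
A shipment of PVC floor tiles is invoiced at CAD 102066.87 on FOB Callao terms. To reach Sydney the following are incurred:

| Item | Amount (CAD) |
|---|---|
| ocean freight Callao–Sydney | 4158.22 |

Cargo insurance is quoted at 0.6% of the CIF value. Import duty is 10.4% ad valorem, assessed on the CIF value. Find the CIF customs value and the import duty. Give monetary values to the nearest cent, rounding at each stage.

Let C be the CIF value. C = FOB price + freight + 0.6% × C
C − 0.6% × C = 102066.87 + 4158.22
0.994 × C = 106225.09
C = 106225.09 / 0.994 = 106866.29
Insurance premium = 0.6% × 106866.29 = 641.20
Import duty = 106866.29 × 10.4% = 11114.09

CIF value: CAD 106866.29; import duty: CAD 11114.09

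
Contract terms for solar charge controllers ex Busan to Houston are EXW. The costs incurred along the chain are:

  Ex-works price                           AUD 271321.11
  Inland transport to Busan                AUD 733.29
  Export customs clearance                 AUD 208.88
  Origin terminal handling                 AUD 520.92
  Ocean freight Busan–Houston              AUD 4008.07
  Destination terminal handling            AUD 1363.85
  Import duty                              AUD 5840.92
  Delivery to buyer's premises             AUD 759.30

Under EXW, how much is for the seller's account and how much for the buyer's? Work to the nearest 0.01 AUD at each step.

EXW: the seller makes goods available at their premises; the buyer bears all onward costs.
Seller's account: goods 271321.11 = 271321.11
Buyer's account: inland to port 733.29 + export clearance 208.88 + origin terminal 520.92 + freight 4008.07 + destination terminal 1363.85 + duty 5840.92 + delivery 759.30 = 13435.23

Seller: AUD 271321.11; buyer: AUD 13435.23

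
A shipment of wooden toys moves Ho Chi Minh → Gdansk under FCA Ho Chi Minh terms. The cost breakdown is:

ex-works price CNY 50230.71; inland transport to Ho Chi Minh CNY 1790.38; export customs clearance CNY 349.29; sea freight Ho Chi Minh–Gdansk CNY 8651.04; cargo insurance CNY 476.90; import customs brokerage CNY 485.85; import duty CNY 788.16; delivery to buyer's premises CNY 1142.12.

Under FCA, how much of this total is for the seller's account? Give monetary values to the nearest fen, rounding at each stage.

Seller's account: CNY 52370.38

FCA: the seller delivers export-cleared goods to the carrier; the buyer bears costs from that point.
Seller's account: goods 50230.71 + inland to port 1790.38 + export clearance 349.29 = 52370.38
Buyer's account: freight 8651.04 + insurance 476.90 + brokerage 485.85 + duty 788.16 + delivery 1142.12 = 11544.07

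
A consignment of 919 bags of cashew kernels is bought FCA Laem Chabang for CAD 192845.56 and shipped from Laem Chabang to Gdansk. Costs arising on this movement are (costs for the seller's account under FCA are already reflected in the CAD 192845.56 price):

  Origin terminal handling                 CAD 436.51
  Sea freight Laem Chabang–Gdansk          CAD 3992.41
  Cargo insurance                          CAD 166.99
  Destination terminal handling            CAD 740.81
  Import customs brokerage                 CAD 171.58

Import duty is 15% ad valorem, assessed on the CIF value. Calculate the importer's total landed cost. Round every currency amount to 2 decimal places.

Total landed cost: CAD 227970.08

FCA: the seller delivers export-cleared goods to the carrier; the buyer bears costs from that point.
CIF value = FCA price + origin terminal + freight + insurance = 192845.56 + 436.51 + 3992.41 + 166.99 = 197441.47
Import duty = 197441.47 × 15% = 29616.22
Buyer bears: origin terminal 436.51 + freight 3992.41 + insurance 166.99 + destination terminal 740.81 + brokerage 171.58 + duty 29616.22 = 35124.52
Landed cost = invoice 192845.56 + 35124.52 = 227970.08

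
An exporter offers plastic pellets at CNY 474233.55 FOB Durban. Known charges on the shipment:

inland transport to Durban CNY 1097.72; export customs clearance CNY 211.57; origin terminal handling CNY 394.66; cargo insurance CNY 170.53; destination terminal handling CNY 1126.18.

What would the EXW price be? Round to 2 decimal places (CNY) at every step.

Not relevant to the conversion: destination terminal, insurance — on the buyer under both terms; not part of either seller's price.
From FOB to EXW, the seller no longer bears: inland to port, export clearance, origin terminal.
EXW price = 474233.55 − 1097.72 − 211.57 − 394.66 = 472529.60

EXW price: CNY 472529.60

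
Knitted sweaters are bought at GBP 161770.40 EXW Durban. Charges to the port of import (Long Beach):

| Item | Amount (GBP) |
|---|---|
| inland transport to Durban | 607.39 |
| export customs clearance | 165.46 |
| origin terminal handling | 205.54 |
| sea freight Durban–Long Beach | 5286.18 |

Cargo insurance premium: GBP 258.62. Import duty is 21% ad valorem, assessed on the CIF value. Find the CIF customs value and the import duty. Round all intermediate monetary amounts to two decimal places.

CIF = EXW price + pre-shipment costs + freight + insurance
CIF = 161770.40 + 607.39 + 165.46 + 205.54 + 5286.18 + 258.62 = 168293.59
Import duty = 168293.59 × 21% = 35341.65

CIF value: GBP 168293.59; import duty: GBP 35341.65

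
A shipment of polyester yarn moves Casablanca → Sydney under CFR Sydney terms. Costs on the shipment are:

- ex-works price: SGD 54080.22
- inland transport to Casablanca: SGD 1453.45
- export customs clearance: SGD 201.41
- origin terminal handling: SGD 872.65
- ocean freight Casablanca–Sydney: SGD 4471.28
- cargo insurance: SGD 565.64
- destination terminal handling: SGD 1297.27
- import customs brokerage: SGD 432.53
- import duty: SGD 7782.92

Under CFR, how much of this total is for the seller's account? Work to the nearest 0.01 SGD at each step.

CFR: the seller pays costs through ocean freight to the destination port, but not insurance.
Seller's account: goods 54080.22 + inland to port 1453.45 + export clearance 201.41 + origin terminal 872.65 + freight 4471.28 = 61079.01
Buyer's account: insurance 565.64 + destination terminal 1297.27 + brokerage 432.53 + duty 7782.92 = 10078.36

Seller's account: SGD 61079.01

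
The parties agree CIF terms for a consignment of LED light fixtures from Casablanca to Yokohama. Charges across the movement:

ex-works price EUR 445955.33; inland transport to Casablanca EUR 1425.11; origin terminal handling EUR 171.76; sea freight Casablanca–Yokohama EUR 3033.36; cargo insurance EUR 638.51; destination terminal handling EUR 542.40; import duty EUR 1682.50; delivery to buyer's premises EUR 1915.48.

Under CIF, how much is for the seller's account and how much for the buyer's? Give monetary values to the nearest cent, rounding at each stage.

Seller: EUR 451224.07; buyer: EUR 4140.38

CIF: the seller pays costs through ocean freight and marine insurance to the destination port.
Seller's account: goods 445955.33 + inland to port 1425.11 + origin terminal 171.76 + freight 3033.36 + insurance 638.51 = 451224.07
Buyer's account: destination terminal 542.40 + duty 1682.50 + delivery 1915.48 = 4140.38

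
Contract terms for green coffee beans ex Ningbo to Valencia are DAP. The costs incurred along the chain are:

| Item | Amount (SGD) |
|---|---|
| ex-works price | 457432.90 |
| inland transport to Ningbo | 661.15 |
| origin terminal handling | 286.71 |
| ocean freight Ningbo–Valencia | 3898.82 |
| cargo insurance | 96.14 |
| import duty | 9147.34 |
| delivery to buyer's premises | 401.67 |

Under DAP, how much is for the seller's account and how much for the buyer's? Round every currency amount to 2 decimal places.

Seller: SGD 462777.39; buyer: SGD 9147.34

DAP: the seller bears all costs to the named destination except import duty and clearance.
Seller's account: goods 457432.90 + inland to port 661.15 + origin terminal 286.71 + freight 3898.82 + insurance 96.14 + delivery 401.67 = 462777.39
Buyer's account: duty 9147.34 = 9147.34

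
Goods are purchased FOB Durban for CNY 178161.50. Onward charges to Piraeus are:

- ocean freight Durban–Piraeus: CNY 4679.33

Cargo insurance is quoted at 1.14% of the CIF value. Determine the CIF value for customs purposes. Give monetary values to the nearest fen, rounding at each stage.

Let C be the CIF value. C = FOB price + freight + 1.14% × C
C − 1.14% × C = 178161.50 + 4679.33
0.9886 × C = 182840.83
C = 182840.83 / 0.9886 = 184949.25
Insurance premium = 1.14% × 184949.25 = 2108.42

CIF value: CNY 184949.25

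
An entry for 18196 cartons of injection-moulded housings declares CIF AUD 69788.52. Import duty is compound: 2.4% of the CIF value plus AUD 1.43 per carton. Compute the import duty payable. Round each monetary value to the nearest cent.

Ad valorem component: 69788.52 × 2.4% = 1674.92
Specific component: 18196 × 1.43 = 26020.28
Import duty = 1674.92 + 26020.28 = 27695.20

Import duty: AUD 27695.20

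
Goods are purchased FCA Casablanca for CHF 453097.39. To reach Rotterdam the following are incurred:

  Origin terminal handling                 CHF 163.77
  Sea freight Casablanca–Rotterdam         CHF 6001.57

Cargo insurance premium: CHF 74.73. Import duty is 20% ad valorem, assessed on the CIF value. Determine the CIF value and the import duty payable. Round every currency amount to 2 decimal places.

CIF = FCA price + pre-shipment costs + freight + insurance
CIF = 453097.39 + 163.77 + 6001.57 + 74.73 = 459337.46
Import duty = 459337.46 × 20% = 91867.49

CIF value: CHF 459337.46; import duty: CHF 91867.49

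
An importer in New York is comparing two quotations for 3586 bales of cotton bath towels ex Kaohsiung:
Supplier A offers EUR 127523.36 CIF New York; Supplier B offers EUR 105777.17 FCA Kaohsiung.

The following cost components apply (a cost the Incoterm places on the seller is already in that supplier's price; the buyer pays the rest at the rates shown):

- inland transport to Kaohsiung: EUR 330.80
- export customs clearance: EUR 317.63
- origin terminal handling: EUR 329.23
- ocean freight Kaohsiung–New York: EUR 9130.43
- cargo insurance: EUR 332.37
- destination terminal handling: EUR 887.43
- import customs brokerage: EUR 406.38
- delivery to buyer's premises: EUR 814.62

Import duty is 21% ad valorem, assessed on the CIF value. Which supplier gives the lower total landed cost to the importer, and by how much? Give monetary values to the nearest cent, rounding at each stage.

Supplier A (CIF):
The CIF price already equals the CIF value: 127523.36
Import duty = 127523.36 × 21% = 26779.91
Buyer bears (A): 887.43 + 406.38 + 814.62 = 2108.43
Landed cost (A) = invoice 127523.36 + 2108.43 + duty 26779.91 = 156411.70
Supplier B (FCA):
CIF value = FCA price + origin terminal + freight + insurance = 105777.17 + 329.23 + 9130.43 + 332.37 = 115569.20
Import duty = 115569.20 × 21% = 24269.53
Buyer bears (B): 329.23 + 9130.43 + 332.37 + 887.43 + 406.38 + 814.62 = 11900.46
Landed cost (B) = invoice 105777.17 + 11900.46 + duty 24269.53 = 141947.16
Difference = |156411.70 − 141947.16| = 14464.54

Supplier B is cheaper by EUR 14464.54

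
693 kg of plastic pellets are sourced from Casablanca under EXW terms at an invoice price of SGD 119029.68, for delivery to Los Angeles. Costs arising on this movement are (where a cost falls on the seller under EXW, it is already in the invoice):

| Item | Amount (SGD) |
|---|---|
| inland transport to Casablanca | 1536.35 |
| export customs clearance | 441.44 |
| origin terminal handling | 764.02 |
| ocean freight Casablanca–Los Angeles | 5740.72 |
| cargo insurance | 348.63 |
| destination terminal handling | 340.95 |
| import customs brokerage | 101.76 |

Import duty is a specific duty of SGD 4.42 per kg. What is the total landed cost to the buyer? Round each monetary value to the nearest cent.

Total landed cost: SGD 131366.61

EXW: the seller makes goods available at their premises; the buyer bears all onward costs.
CIF value = EXW price + inland to port + export clearance + origin terminal + freight + insurance = 119029.68 + 1536.35 + 441.44 + 764.02 + 5740.72 + 348.63 = 127860.84
Import duty = 693 × 4.42 = 3063.06
Buyer bears: inland to port 1536.35 + export clearance 441.44 + origin terminal 764.02 + freight 5740.72 + insurance 348.63 + destination terminal 340.95 + brokerage 101.76 + duty 3063.06 = 12336.93
Landed cost = invoice 119029.68 + 12336.93 = 131366.61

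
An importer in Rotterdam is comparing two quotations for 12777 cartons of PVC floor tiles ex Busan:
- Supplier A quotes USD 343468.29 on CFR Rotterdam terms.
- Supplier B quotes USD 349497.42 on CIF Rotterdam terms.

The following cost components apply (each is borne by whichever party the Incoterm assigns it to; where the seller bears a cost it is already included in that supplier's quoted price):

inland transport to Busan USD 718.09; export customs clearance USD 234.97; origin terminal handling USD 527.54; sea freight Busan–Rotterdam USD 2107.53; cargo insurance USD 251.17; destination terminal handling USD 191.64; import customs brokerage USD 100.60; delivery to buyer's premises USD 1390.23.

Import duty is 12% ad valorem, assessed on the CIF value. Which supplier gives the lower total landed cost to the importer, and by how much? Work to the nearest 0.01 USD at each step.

Supplier A (CFR):
CIF value = CFR price + insurance = 343468.29 + 251.17 = 343719.46
Import duty = 343719.46 × 12% = 41246.34
Buyer bears (A): 251.17 + 191.64 + 100.60 + 1390.23 = 1933.64
Landed cost (A) = invoice 343468.29 + 1933.64 + duty 41246.34 = 386648.27
Supplier B (CIF):
The CIF price already equals the CIF value: 349497.42
Import duty = 349497.42 × 12% = 41939.69
Buyer bears (B): 191.64 + 100.60 + 1390.23 = 1682.47
Landed cost (B) = invoice 349497.42 + 1682.47 + duty 41939.69 = 393119.58
Difference = |386648.27 − 393119.58| = 6471.31

Supplier A is cheaper by USD 6471.31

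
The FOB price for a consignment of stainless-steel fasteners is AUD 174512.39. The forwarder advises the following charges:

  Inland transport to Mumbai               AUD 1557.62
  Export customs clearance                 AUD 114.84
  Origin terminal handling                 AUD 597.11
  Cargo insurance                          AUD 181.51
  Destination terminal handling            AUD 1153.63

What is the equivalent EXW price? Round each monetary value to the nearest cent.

EXW price: AUD 172242.82

Not relevant to the conversion: insurance, destination terminal — on the buyer under both terms; not part of either seller's price.
From FOB to EXW, the seller no longer bears: inland to port, export clearance, origin terminal.
EXW price = 174512.39 − 1557.62 − 114.84 − 597.11 = 172242.82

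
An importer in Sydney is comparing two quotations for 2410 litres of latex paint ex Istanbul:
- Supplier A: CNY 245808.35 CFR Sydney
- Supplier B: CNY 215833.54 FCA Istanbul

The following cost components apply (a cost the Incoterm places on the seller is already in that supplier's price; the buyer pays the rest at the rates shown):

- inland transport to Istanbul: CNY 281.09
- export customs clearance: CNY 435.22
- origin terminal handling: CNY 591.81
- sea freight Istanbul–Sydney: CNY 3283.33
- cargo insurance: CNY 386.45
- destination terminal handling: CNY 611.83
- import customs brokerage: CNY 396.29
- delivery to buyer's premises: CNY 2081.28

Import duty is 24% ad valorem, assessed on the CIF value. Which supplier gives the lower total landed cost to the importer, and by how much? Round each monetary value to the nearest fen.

Supplier B is cheaper by CNY 32363.59

Supplier A (CFR):
CIF value = CFR price + insurance = 245808.35 + 386.45 = 246194.80
Import duty = 246194.80 × 24% = 59086.75
Buyer bears (A): 386.45 + 611.83 + 396.29 + 2081.28 = 3475.85
Landed cost (A) = invoice 245808.35 + 3475.85 + duty 59086.75 = 308370.95
Supplier B (FCA):
CIF value = FCA price + origin terminal + freight + insurance = 215833.54 + 591.81 + 3283.33 + 386.45 = 220095.13
Import duty = 220095.13 × 24% = 52822.83
Buyer bears (B): 591.81 + 3283.33 + 386.45 + 611.83 + 396.29 + 2081.28 = 7350.99
Landed cost (B) = invoice 215833.54 + 7350.99 + duty 52822.83 = 276007.36
Difference = |308370.95 − 276007.36| = 32363.59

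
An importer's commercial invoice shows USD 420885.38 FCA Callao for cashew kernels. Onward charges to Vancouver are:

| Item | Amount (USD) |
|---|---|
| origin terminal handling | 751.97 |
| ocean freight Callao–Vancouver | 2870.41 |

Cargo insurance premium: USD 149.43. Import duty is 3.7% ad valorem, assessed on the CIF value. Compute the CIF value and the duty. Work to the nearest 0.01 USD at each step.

CIF = FCA price + pre-shipment costs + freight + insurance
CIF = 420885.38 + 751.97 + 2870.41 + 149.43 = 424657.19
Import duty = 424657.19 × 3.7% = 15712.32

CIF value: USD 424657.19; import duty: USD 15712.32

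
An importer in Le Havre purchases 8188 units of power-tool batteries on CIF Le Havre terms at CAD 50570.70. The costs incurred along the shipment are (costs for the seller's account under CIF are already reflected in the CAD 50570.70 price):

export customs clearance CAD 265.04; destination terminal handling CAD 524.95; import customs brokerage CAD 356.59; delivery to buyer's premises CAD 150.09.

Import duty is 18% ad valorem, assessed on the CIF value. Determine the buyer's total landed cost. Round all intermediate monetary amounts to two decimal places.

CIF: the seller pays costs through ocean freight and marine insurance to the destination port.
Already in the invoice (seller's account under CIF): export clearance — exclude.
The CIF price already equals the CIF value: 50570.70
Import duty = 50570.70 × 18% = 9102.73
Buyer bears: destination terminal 524.95 + brokerage 356.59 + delivery 150.09 + duty 9102.73 = 10134.36
Landed cost = invoice 50570.70 + 10134.36 = 60705.06

Total landed cost: CAD 60705.06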